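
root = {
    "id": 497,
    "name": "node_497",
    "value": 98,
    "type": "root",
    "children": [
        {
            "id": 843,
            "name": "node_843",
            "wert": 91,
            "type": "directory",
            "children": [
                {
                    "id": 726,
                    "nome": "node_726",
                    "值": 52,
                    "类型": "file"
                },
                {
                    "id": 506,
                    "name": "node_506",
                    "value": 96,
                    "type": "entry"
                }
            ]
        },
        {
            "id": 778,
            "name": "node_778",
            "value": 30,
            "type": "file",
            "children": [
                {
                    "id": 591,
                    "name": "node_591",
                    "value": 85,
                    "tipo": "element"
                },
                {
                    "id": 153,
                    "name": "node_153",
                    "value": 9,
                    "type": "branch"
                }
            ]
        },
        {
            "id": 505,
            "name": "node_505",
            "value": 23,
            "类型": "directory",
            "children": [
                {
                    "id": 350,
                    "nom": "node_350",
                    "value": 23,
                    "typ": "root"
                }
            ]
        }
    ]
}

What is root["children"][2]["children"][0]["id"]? 350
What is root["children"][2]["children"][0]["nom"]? "node_350"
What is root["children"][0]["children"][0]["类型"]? "file"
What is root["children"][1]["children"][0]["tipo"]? "element"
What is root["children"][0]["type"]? "directory"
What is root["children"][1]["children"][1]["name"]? "node_153"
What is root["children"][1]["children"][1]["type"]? "branch"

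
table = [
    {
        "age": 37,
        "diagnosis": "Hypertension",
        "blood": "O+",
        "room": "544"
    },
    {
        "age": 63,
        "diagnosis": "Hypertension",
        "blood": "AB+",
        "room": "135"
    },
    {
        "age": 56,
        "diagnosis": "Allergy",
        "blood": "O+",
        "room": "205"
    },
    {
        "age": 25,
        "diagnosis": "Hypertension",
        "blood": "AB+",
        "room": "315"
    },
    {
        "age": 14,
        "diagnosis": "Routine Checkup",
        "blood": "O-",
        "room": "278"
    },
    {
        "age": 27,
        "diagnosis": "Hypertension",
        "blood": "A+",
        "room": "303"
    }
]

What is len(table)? 6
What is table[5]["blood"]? "A+"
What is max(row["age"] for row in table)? 63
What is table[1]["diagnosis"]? "Hypertension"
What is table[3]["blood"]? "AB+"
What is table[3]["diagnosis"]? "Hypertension"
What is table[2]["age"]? 56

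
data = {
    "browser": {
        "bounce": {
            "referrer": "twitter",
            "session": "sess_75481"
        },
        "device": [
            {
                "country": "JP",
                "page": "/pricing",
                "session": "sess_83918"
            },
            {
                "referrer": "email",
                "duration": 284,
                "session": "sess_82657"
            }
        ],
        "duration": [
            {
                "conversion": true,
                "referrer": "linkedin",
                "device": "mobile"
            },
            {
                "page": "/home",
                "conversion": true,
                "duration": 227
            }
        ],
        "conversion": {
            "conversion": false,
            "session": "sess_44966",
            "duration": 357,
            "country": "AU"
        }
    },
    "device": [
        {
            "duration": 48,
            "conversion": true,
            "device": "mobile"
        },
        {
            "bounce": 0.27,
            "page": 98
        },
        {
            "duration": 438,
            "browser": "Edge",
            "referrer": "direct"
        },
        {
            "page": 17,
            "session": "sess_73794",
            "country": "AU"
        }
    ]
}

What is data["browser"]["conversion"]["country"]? "AU"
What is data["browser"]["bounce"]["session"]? "sess_75481"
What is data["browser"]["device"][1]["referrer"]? "email"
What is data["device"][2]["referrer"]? "direct"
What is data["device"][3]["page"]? 17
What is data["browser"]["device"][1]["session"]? "sess_82657"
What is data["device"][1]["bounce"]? 0.27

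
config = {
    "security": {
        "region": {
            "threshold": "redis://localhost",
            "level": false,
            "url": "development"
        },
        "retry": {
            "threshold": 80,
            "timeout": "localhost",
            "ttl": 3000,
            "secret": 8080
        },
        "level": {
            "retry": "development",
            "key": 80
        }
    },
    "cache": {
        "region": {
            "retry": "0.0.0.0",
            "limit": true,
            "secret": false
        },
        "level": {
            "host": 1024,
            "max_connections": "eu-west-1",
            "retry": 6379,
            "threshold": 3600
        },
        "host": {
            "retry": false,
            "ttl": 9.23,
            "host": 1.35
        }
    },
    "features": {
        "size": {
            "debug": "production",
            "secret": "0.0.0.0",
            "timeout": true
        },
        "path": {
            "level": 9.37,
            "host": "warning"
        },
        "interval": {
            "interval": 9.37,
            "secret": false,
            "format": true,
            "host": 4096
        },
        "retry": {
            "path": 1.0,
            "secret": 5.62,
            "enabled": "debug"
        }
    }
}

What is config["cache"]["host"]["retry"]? False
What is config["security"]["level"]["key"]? 80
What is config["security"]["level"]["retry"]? "development"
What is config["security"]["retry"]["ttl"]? 3000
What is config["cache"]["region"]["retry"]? "0.0.0.0"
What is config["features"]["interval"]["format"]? True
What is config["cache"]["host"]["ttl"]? 9.23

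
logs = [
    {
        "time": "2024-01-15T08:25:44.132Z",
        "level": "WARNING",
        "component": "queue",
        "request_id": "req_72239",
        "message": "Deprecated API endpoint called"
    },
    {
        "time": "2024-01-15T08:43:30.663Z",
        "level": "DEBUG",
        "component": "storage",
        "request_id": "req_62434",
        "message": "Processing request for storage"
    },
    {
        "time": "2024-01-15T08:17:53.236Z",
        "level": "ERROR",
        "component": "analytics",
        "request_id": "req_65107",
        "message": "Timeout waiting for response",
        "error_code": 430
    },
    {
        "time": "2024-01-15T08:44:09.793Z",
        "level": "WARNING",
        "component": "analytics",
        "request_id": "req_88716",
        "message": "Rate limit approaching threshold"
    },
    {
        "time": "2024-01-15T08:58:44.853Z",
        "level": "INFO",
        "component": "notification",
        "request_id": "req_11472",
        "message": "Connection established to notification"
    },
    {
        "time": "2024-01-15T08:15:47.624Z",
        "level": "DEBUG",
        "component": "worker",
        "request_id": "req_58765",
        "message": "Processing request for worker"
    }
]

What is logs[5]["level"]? "DEBUG"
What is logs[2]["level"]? "ERROR"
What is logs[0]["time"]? "2024-01-15T08:25:44.132Z"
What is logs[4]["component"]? "notification"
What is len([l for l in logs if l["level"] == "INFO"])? 1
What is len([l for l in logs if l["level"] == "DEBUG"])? 2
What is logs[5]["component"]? "worker"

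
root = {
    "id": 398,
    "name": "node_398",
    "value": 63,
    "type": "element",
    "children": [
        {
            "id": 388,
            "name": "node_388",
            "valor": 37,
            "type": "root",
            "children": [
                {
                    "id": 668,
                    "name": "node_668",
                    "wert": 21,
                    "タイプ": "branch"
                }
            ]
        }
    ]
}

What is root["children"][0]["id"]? 388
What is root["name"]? "node_398"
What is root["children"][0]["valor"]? 37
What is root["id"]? 398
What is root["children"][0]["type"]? "root"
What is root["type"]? "element"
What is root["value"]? 63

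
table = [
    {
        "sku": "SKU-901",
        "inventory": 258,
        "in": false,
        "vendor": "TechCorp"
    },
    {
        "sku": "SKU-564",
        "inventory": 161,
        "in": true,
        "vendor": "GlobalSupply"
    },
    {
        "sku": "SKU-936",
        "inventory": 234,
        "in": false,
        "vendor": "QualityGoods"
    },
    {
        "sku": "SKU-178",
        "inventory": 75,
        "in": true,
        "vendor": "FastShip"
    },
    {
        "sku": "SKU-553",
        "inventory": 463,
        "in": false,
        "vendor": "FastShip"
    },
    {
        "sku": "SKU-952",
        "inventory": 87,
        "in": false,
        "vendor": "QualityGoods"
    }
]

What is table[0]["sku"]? "SKU-901"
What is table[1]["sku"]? "SKU-564"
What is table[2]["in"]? False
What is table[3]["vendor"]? "FastShip"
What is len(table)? 6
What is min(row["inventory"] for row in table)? 75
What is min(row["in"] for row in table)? False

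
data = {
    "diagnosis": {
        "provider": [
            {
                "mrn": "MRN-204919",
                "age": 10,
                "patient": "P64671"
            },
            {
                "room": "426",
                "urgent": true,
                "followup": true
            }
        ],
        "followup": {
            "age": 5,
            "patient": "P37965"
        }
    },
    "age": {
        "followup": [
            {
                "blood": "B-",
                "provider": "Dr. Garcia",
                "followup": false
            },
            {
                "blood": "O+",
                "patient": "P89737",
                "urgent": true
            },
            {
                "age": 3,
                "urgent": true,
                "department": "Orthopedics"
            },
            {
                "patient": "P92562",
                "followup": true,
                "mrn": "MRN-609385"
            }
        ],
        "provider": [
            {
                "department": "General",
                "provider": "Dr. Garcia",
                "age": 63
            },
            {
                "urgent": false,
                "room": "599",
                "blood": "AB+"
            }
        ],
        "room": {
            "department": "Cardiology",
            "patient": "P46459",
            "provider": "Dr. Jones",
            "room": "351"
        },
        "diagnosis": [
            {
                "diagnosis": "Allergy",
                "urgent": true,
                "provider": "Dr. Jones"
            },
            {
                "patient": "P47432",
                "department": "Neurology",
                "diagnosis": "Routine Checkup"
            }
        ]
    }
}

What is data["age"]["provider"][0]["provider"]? "Dr. Garcia"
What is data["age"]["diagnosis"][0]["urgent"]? True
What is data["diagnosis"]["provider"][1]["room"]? "426"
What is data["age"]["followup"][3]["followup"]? True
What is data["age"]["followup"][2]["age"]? 3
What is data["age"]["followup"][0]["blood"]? "B-"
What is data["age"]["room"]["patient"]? "P46459"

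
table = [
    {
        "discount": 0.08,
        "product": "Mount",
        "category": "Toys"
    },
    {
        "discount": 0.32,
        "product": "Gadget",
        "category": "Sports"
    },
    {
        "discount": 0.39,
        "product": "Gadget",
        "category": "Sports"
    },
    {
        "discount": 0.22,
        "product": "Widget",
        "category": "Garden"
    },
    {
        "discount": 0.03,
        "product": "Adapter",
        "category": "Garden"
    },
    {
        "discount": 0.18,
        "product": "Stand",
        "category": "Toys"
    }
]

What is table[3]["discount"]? 0.22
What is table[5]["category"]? "Toys"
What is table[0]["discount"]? 0.08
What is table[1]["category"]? "Sports"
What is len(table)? 6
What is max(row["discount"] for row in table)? 0.39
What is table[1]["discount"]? 0.32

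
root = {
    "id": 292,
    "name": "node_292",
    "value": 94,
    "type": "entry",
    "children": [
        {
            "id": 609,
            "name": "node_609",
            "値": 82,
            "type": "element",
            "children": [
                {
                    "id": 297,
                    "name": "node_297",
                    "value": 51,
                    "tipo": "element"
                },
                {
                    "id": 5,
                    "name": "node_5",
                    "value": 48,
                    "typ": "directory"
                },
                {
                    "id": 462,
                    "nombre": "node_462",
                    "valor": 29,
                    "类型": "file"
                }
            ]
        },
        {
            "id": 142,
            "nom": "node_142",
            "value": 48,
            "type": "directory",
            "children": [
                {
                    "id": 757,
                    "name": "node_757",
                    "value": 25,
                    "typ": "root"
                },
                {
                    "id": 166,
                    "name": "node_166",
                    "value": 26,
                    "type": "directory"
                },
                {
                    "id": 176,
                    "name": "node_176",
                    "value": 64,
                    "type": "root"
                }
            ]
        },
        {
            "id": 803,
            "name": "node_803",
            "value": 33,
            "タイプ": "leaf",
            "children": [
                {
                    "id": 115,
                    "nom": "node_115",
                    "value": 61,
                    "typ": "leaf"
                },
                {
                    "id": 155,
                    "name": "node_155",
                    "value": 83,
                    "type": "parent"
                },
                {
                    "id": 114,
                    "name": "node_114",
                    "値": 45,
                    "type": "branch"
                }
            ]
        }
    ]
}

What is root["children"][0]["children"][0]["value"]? 51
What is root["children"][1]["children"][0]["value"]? 25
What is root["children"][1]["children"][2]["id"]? 176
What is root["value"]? 94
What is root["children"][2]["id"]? 803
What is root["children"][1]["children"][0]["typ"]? "root"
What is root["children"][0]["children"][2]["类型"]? "file"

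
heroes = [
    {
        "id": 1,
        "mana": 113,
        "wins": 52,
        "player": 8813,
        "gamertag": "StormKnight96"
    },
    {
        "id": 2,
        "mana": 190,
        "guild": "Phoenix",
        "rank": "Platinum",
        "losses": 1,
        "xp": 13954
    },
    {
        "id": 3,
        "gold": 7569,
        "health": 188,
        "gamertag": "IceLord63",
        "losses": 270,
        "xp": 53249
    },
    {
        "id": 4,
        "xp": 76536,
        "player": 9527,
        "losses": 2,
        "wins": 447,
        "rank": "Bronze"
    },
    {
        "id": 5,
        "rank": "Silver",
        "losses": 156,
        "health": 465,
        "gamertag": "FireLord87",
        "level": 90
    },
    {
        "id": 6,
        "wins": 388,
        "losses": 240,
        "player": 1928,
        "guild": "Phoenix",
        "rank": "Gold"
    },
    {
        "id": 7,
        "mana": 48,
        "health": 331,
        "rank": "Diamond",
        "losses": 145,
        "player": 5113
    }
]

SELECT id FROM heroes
[1, 2, 3, 4, 5, 6, 7]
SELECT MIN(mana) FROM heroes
48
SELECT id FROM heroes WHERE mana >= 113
[1, 2]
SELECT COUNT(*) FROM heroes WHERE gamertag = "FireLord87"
1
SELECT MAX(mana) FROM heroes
190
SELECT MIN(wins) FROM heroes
52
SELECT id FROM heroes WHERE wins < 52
[]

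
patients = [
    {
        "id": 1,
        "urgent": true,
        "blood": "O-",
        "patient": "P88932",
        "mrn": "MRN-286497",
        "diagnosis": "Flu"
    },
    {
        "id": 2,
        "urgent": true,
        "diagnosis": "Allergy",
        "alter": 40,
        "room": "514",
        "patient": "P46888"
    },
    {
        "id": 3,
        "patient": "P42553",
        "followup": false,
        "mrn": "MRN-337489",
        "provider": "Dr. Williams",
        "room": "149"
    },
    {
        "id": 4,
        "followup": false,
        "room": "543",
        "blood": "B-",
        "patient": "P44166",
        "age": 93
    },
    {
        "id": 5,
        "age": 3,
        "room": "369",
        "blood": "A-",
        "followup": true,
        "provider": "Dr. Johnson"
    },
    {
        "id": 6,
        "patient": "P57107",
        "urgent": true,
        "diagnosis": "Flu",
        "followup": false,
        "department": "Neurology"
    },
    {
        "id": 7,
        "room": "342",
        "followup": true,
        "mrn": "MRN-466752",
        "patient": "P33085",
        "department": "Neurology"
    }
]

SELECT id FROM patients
[1, 2, 3, 4, 5, 6, 7]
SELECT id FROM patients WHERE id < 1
[]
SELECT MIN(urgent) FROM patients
True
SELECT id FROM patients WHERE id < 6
[1, 2, 3, 4, 5]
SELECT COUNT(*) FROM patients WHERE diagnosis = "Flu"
2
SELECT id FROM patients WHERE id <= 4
[1, 2, 3, 4]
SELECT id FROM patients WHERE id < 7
[1, 2, 3, 4, 5, 6]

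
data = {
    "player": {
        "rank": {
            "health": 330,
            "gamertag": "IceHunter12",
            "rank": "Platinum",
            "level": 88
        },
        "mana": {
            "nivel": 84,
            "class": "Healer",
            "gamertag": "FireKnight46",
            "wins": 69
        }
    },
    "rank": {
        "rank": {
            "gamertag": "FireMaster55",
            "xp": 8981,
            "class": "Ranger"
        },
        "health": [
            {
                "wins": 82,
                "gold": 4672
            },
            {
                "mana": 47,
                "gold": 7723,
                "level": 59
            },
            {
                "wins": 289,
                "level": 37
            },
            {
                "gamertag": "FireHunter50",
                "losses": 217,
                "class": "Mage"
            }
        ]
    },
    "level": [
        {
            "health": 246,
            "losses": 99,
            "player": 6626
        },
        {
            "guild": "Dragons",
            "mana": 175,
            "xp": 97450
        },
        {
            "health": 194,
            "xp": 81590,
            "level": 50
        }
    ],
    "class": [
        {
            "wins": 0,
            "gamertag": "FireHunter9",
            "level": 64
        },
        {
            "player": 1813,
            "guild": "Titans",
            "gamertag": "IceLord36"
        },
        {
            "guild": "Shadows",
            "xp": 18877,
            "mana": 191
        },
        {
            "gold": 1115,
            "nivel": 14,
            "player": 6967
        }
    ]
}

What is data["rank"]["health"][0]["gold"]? 4672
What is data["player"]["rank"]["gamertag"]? "IceHunter12"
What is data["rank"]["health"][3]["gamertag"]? "FireHunter50"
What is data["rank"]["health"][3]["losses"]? 217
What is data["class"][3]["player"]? 6967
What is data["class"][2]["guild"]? "Shadows"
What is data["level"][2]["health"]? 194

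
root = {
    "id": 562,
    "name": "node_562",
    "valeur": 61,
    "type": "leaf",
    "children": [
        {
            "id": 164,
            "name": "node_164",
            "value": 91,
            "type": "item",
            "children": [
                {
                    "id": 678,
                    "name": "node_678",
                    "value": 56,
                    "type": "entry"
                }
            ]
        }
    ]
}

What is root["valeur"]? 61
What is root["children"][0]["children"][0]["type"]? "entry"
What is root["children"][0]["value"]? 91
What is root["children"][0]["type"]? "item"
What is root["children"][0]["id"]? 164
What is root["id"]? 562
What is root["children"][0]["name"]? "node_164"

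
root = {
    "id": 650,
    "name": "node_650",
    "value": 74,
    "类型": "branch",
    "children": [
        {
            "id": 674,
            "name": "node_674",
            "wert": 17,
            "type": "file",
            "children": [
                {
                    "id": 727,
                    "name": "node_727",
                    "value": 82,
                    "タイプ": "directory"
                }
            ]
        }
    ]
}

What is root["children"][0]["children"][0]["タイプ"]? "directory"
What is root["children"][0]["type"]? "file"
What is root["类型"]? "branch"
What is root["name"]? "node_650"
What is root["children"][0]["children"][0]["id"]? 727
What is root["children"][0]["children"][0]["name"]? "node_727"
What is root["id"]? 650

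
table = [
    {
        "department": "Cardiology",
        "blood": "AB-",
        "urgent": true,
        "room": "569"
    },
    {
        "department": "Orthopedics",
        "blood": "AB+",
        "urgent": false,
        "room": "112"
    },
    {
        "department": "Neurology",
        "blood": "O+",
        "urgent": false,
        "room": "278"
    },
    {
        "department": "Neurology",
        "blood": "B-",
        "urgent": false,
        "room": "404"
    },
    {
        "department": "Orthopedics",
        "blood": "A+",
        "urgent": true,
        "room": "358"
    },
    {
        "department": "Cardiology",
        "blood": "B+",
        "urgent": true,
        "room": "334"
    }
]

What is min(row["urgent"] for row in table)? False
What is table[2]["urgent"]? False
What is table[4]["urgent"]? True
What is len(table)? 6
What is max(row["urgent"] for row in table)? True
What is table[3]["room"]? "404"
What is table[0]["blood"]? "AB-"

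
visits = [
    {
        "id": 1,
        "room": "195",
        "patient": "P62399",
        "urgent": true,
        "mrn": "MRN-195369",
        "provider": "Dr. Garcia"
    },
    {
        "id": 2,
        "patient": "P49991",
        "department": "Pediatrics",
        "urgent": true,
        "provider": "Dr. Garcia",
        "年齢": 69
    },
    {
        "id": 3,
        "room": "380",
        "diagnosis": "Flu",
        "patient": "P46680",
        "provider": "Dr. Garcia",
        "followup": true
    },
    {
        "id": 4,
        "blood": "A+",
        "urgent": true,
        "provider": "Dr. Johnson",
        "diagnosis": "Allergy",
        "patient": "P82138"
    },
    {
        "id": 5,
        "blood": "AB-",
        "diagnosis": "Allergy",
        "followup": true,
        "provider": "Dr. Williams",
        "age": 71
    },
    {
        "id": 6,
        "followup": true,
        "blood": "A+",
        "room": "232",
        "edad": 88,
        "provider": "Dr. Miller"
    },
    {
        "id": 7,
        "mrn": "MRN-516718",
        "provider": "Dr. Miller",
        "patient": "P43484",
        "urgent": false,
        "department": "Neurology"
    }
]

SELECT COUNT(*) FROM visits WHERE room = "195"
1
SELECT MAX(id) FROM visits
7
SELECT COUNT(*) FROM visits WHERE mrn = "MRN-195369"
1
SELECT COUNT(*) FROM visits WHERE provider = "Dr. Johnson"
1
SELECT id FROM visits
[1, 2, 3, 4, 5, 6, 7]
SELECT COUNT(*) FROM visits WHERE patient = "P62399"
1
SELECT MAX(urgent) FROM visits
True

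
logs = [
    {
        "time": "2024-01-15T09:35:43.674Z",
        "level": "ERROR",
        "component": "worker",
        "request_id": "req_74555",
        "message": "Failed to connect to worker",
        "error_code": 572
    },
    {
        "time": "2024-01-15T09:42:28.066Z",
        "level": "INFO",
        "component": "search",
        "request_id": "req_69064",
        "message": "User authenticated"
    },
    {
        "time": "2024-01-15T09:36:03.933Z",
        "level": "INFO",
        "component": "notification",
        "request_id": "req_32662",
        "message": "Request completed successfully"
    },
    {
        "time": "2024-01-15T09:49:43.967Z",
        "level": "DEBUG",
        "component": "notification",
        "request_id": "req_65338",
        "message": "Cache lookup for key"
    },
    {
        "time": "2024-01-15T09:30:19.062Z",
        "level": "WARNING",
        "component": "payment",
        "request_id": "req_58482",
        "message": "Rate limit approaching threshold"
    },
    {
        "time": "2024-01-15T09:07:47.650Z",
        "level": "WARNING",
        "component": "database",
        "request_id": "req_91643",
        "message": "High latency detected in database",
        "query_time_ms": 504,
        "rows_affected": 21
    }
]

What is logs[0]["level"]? "ERROR"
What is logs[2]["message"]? "Request completed successfully"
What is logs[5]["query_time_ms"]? 504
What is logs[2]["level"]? "INFO"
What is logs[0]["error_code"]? 572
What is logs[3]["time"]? "2024-01-15T09:49:43.967Z"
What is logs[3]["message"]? "Cache lookup for key"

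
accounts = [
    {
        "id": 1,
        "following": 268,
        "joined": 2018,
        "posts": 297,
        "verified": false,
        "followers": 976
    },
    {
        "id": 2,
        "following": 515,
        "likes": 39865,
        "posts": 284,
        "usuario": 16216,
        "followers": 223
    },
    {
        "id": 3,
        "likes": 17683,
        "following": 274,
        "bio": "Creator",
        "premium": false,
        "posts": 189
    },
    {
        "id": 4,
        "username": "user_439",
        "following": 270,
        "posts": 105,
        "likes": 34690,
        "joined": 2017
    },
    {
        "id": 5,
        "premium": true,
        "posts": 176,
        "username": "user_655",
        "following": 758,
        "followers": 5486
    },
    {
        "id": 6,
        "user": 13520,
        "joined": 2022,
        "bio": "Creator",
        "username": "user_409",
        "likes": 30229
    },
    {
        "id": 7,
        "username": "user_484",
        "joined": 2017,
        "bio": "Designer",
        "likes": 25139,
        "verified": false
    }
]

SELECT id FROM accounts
[1, 2, 3, 4, 5, 6, 7]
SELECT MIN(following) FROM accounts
268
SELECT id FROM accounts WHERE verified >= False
[1, 7]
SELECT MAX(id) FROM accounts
7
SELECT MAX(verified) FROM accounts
False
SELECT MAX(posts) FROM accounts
297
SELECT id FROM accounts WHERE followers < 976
[2]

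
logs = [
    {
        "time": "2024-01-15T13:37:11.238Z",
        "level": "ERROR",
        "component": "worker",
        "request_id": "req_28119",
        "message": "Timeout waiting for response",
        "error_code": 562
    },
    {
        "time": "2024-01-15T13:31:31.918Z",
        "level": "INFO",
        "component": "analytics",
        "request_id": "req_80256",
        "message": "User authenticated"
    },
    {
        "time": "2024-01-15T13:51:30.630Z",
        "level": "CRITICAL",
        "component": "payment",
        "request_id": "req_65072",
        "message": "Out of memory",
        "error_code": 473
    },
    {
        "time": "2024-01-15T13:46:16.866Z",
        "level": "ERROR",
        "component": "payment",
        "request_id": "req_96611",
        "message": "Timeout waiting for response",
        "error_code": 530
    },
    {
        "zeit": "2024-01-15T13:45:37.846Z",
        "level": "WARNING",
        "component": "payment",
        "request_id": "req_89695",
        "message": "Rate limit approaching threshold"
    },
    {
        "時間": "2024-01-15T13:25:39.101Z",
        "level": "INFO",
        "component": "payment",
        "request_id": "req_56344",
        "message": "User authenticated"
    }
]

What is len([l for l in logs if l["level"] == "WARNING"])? 1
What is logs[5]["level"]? "INFO"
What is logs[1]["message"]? "User authenticated"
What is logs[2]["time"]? "2024-01-15T13:51:30.630Z"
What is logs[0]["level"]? "ERROR"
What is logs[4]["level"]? "WARNING"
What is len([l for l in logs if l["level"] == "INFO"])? 2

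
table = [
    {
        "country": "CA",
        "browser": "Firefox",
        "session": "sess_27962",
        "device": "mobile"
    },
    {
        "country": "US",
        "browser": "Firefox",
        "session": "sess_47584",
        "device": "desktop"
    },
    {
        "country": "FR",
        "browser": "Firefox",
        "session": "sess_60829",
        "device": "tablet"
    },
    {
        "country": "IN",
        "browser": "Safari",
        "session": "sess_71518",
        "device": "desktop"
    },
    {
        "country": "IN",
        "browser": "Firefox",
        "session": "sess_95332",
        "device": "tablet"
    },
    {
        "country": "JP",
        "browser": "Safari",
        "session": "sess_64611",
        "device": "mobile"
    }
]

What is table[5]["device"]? "mobile"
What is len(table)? 6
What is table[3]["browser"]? "Safari"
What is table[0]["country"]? "CA"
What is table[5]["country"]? "JP"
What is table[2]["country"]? "FR"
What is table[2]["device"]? "tablet"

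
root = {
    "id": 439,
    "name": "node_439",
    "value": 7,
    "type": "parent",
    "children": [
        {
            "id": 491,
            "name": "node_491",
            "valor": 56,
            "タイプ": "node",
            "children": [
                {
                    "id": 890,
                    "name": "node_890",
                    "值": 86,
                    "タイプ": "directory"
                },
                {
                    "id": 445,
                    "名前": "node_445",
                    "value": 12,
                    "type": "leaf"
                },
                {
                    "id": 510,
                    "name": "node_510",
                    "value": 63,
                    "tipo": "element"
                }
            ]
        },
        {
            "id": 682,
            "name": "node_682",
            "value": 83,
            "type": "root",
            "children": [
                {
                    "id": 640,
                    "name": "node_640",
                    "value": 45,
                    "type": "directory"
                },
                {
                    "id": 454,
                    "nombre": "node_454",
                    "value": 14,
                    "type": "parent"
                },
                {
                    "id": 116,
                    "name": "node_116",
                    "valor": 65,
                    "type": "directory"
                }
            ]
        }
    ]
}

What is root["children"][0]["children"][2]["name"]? "node_510"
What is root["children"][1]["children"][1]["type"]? "parent"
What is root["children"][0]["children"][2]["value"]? 63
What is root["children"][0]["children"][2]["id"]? 510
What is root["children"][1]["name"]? "node_682"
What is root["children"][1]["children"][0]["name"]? "node_640"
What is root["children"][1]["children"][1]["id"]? 454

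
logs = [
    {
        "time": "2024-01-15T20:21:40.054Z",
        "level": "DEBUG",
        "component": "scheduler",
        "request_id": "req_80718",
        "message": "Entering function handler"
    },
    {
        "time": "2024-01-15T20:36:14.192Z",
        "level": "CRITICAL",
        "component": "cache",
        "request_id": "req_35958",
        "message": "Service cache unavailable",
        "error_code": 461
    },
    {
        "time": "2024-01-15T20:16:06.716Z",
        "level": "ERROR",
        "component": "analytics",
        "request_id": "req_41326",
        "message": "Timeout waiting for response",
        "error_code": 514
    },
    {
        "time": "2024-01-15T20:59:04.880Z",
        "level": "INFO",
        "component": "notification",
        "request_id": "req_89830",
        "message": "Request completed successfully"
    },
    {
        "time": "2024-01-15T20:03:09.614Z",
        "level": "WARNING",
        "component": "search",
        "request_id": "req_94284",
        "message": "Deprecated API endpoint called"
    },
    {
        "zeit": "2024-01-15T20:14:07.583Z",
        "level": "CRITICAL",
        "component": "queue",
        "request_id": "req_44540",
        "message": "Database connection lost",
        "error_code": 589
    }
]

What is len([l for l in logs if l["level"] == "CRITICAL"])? 2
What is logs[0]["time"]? "2024-01-15T20:21:40.054Z"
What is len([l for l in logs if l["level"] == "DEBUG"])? 1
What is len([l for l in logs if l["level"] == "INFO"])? 1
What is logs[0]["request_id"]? "req_80718"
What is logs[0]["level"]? "DEBUG"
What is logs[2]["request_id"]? "req_41326"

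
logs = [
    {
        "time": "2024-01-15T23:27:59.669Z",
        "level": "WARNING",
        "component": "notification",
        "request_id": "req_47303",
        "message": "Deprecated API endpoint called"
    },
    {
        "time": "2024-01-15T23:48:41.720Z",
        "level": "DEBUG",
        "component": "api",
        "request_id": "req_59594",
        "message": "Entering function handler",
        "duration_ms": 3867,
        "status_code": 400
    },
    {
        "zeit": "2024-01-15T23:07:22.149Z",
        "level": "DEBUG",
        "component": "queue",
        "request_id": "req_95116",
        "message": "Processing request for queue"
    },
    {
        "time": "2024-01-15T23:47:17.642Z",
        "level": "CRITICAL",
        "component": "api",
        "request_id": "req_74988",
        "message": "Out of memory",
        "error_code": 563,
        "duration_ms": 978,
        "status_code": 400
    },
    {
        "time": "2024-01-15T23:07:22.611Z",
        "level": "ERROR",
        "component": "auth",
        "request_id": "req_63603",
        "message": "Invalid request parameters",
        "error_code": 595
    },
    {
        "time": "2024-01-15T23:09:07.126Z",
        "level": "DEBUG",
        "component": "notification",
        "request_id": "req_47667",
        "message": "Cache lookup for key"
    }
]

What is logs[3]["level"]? "CRITICAL"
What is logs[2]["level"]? "DEBUG"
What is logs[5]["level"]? "DEBUG"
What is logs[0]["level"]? "WARNING"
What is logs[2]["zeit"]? "2024-01-15T23:07:22.149Z"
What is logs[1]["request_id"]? "req_59594"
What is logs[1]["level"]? "DEBUG"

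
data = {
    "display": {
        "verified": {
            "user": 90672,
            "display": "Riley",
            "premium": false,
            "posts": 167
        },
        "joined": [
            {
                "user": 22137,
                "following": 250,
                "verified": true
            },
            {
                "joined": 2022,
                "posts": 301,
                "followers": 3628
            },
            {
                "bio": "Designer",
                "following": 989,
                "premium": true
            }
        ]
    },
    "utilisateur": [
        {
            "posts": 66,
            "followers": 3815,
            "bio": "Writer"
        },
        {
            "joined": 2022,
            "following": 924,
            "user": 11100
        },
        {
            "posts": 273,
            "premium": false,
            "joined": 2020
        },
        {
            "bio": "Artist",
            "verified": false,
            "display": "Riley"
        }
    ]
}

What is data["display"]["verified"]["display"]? "Riley"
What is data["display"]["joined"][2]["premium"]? True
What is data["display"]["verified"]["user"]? 90672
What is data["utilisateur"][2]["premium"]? False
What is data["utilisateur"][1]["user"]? 11100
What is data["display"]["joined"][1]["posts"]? 301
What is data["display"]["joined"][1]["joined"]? 2022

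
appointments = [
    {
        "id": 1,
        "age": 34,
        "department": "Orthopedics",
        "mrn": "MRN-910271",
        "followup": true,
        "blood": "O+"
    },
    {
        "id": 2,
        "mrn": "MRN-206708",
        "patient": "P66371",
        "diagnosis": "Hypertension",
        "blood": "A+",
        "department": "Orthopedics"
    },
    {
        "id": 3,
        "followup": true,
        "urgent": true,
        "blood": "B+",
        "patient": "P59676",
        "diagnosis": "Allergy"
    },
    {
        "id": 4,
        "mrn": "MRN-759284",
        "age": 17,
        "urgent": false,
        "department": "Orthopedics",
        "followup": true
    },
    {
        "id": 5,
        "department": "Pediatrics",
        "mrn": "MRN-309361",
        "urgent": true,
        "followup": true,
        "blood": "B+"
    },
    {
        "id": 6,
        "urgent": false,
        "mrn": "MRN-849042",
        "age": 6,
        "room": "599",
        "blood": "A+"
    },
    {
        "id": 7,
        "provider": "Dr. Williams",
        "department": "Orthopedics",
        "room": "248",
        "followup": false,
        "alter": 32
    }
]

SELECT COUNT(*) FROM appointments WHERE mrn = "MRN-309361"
1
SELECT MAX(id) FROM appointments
7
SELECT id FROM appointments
[1, 2, 3, 4, 5, 6, 7]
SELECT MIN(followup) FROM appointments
False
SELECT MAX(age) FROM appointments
34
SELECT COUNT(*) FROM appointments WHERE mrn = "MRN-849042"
1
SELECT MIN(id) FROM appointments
1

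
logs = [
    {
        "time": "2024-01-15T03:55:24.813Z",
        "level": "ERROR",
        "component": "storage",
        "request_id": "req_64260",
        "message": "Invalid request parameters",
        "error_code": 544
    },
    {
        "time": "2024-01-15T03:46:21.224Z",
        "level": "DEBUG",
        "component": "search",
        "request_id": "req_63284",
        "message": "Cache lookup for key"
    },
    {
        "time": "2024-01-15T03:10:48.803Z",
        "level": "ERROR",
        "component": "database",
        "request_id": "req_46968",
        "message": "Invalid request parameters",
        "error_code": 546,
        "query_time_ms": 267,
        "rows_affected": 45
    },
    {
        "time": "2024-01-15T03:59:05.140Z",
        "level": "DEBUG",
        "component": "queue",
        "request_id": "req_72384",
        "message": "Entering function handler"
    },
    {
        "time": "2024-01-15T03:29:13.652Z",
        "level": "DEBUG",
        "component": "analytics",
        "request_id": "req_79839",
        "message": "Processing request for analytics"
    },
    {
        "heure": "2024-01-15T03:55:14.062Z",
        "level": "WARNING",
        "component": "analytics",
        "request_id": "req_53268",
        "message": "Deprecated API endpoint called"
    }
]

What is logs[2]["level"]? "ERROR"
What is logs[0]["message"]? "Invalid request parameters"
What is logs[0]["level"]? "ERROR"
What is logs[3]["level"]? "DEBUG"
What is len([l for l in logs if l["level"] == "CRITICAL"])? 0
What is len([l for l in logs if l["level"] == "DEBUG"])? 3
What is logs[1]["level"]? "DEBUG"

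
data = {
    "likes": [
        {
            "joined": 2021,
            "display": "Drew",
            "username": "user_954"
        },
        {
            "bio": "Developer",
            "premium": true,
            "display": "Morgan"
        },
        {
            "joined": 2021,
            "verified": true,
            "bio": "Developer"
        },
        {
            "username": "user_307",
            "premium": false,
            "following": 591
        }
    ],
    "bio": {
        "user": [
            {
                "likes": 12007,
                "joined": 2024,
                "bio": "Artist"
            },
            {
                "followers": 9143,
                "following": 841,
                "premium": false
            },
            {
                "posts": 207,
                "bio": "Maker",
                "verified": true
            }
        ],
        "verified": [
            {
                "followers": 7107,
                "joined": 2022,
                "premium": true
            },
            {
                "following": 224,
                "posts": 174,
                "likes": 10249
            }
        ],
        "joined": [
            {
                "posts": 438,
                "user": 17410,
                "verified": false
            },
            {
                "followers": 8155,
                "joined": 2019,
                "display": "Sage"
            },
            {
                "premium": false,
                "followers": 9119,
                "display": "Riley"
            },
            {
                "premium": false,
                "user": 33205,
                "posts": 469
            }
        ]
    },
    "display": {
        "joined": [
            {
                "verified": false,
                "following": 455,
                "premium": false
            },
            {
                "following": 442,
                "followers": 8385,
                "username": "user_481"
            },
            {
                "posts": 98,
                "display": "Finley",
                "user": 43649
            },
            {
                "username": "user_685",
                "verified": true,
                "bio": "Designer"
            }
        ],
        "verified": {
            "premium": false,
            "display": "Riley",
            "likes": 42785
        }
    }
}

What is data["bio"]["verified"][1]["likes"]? 10249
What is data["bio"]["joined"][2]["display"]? "Riley"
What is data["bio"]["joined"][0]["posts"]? 438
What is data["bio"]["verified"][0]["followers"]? 7107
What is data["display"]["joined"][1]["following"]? 442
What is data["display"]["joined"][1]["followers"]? 8385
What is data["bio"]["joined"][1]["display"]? "Sage"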